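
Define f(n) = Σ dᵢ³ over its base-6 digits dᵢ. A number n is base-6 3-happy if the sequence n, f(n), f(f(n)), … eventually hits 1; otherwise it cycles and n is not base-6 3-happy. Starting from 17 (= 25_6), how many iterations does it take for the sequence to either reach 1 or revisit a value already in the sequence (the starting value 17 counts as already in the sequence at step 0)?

8

17 = (2,5)_6 → 133
133 = (3,4,1)_6 → 92
92 = (2,3,2)_6 → 43
43 = (1,1,1)_6 → 3
3 = (3)_6 → 27
27 = (4,3)_6 → 91
91 = (2,3,1)_6 → 36
36 = (1,0,0)_6 → 1  — reached 1.
That took 8 steps.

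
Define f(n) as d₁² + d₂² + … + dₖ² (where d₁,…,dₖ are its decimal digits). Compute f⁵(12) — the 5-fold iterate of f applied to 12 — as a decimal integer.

12 → 5
5 → 25
25 → 29
29 → 85
85 → 89

89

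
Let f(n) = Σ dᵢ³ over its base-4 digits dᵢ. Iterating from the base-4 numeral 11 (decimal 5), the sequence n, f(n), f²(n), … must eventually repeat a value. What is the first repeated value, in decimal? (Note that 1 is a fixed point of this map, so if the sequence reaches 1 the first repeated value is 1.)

8

5 = (1,1)_4 → 1³ + 1³ = 1 + 1 = 2
2 = (2)_4 → 2³ = 8
8 = (2,0)_4 → 2³ + 0³ = 8 + 0 = 8  — 8 already appeared earlier.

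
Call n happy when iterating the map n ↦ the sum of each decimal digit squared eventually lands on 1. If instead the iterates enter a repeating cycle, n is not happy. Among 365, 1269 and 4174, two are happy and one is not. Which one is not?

365: 365 → 70 → 49 → 97 → 130 → 10 → 1  — reaches 1 (happy)
1269: 1269 → 122 → 9 → 81 → 65 → 61 → 37 → 58 → 89 → 145 → 42 → 20 → 4 → 16 → 37  — repeats 37 (not happy)
4174: 4174 → 82 → 68 → 100 → 1  — reaches 1 (happy)

1269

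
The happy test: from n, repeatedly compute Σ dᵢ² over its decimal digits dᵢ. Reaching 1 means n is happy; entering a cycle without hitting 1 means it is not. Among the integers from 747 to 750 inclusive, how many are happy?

747: 747 → 114 → 18 → 65 → 61 → 37 → 58 → 89 → 145 → 42 → 20 → 4 → 16 → 37  (repeats 37)
748: 748 → 129 → 86 → 100 → 1  (reaches 1)
749: 749 → 146 → 53 → 34 → 25 → 29 → 85 → 89 → 145 → 42 → 20 → 4 → 16 → 37 → 58 → 89  (repeats 89)
750: 750 → 74 → 65 → 61 → 37 → 58 → 89 → 145 → 42 → 20 → 4 → 16 → 37  (repeats 37)
happy: 748

1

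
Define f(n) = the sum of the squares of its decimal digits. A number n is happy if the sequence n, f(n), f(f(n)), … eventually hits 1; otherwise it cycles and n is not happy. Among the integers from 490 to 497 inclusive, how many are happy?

490: 490 → 97 → 130 → 10 → 1  — happy
491: 491 → 98 → 145 → 42 → 20 → 4 → 16 → 37 → 58 → 89 → 145  — not happy
492: 492 → 101 → 2 → 4 → 16 → 37 → 58 → 89 → 145 → 42 → 20 → 4  — not happy
493: 493 → 106 → 37 → 58 → 89 → 145 → 42 → 20 → 4 → 16 → 37  — not happy
494: 494 → 113 → 11 → 2 → 4 → 16 → 37 → 58 → 89 → 145 → 42 → 20 → 4  — not happy
495: 495 → 122 → 9 → 81 → 65 → 61 → 37 → 58 → 89 → 145 → 42 → 20 → 4 → 16 → 37  — not happy
496: 496 → 133 → 19 → 82 → 68 → 100 → 1  — happy
497: 497 → 146 → 53 → 34 → 25 → 29 → 85 → 89 → 145 → 42 → 20 → 4 → 16 → 37 → 58 → 89  — not happy
happy: 490, 496

2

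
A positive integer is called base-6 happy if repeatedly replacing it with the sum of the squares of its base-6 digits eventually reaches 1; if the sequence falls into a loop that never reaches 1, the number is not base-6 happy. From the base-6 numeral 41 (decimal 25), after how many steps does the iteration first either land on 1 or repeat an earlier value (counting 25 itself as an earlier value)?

8

25 = (4,1)_6 → 17
17 = (2,5)_6 → 29
29 = (4,5)_6 → 41
41 = (1,0,5)_6 → 26
26 = (4,2)_6 → 20
20 = (3,2)_6 → 13
13 = (2,1)_6 → 5
5 = (5)_6 → 25  — 25 repeats.
That took 8 steps.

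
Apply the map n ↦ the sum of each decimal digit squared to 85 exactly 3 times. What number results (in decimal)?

85 → 8² + 5² = 64 + 25 = 89
89 → 8² + 9² = 64 + 81 = 145
145 → 1² + 4² + 5² = 1 + 16 + 25 = 42

42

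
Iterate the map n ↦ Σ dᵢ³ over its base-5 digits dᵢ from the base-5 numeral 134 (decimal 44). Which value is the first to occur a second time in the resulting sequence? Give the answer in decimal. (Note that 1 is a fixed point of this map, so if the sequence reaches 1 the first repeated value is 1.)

28

44 = (1,3,4)_5 → 1³ + 3³ + 4³ = 92
92 = (3,3,2)_5 → 3³ + 3³ + 2³ = 62
62 = (2,2,2)_5 → 2³ + 2³ + 2³ = 24
24 = (4,4)_5 → 4³ + 4³ = 128
128 = (1,0,0,3)_5 → 1³ + 0³ + 0³ + 3³ = 28
28 = (1,0,3)_5 → 1³ + 0³ + 3³ = 28  — 28 already appeared earlier.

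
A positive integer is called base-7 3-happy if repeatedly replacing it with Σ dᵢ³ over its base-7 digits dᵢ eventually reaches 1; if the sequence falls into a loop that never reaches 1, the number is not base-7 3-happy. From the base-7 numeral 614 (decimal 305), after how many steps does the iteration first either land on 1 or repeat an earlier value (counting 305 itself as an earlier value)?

11

305 = (6,1,4)_7 → 6³ + 1³ + 4³ = 216 + 1 + 64 = 281
281 = (5,5,1)_7 → 5³ + 5³ + 1³ = 125 + 125 + 1 = 251
251 = (5,0,6)_7 → 5³ + 0³ + 6³ = 125 + 0 + 216 = 341
341 = (6,6,5)_7 → 6³ + 6³ + 5³ = 216 + 216 + 125 = 557
557 = (1,4,2,4)_7 → 1³ + 4³ + 2³ + 4³ = 1 + 64 + 8 + 64 = 137
137 = (2,5,4)_7 → 2³ + 5³ + 4³ = 8 + 125 + 64 = 197
197 = (4,0,1)_7 → 4³ + 0³ + 1³ = 64 + 0 + 1 = 65
65 = (1,2,2)_7 → 1³ + 2³ + 2³ = 1 + 8 + 8 = 17
17 = (2,3)_7 → 2³ + 3³ = 8 + 27 = 35
35 = (5,0)_7 → 5³ + 0³ = 125 + 0 = 125
125 = (2,3,6)_7 → 2³ + 3³ + 6³ = 8 + 27 + 216 = 251  — 251 repeats.
That took 11 steps.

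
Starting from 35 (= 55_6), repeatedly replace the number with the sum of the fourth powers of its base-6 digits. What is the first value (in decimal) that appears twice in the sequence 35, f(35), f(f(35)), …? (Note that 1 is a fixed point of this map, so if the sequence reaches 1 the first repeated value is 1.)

1251

35 = (5,5)_6 → 5⁴ + 5⁴ = 625 + 625 = 1250
1250 = (5,4,4,2)_6 → 5⁴ + 4⁴ + 4⁴ + 2⁴ = 625 + 256 + 256 + 16 = 1153
1153 = (5,2,0,1)_6 → 5⁴ + 2⁴ + 0⁴ + 1⁴ = 625 + 16 + 0 + 1 = 642
642 = (2,5,5,0)_6 → 2⁴ + 5⁴ + 5⁴ + 0⁴ = 16 + 625 + 625 + 0 = 1266
1266 = (5,5,1,0)_6 → 5⁴ + 5⁴ + 1⁴ + 0⁴ = 625 + 625 + 1 + 0 = 1251
1251 = (5,4,4,3)_6 → 5⁴ + 4⁴ + 4⁴ + 3⁴ = 625 + 256 + 256 + 81 = 1218
1218 = (5,3,5,0)_6 → 5⁴ + 3⁴ + 5⁴ + 0⁴ = 625 + 81 + 625 + 0 = 1331
1331 = (1,0,0,5,5)_6 → 1⁴ + 0⁴ + 0⁴ + 5⁴ + 5⁴ = 1 + 0 + 0 + 625 + 625 = 1251  — 1251 already appeared earlier.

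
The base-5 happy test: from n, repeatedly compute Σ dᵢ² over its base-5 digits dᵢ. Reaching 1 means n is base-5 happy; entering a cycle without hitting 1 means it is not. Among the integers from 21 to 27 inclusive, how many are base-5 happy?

3

21: 21 → 17 → 13 → 13  — not base-5 happy
22: 22 → 20 → 16 → 10 → 4 → 16  — not base-5 happy
23: 23 → 25 → 1  — base-5 happy
24: 24 → 32 → 6 → 2 → 4 → 16 → 10 → 4  — not base-5 happy
25: 25 → 1  — base-5 happy
26: 26 → 2 → 4 → 16 → 10 → 4  — not base-5 happy
27: 27 → 5 → 1  — base-5 happy
base-5 happy: 23, 25, 27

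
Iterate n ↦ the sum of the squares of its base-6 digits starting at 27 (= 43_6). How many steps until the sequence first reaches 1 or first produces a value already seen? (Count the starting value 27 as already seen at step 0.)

27 = (4,3)_6 → 4² + 3² = 16 + 9 = 25
25 = (4,1)_6 → 4² + 1² = 16 + 1 = 17
17 = (2,5)_6 → 2² + 5² = 4 + 25 = 29
29 = (4,5)_6 → 4² + 5² = 16 + 25 = 41
41 = (1,0,5)_6 → 1² + 0² + 5² = 1 + 0 + 25 = 26
26 = (4,2)_6 → 4² + 2² = 16 + 4 = 20
20 = (3,2)_6 → 3² + 2² = 9 + 4 = 13
13 = (2,1)_6 → 2² + 1² = 4 + 1 = 5
5 = (5)_6 → 5² = 25  — 25 repeats.
That took 9 steps.

9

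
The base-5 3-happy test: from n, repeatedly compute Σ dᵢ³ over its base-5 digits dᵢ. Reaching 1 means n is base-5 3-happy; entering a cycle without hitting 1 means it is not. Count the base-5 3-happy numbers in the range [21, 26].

1

21: 21 → 65 → 35 → 9 → 65  (repeats 65)
22: 22 → 72 → 80 → 28 → 28  (repeats 28)
23: 23 → 91 → 55 → 9 → 65 → 35 → 9  (repeats 9)
24: 24 → 128 → 28 → 28  (repeats 28)
25: 25 → 1  (reaches 1)
26: 26 → 2 → 8 → 28 → 28  (repeats 28)
base-5 3-happy: 25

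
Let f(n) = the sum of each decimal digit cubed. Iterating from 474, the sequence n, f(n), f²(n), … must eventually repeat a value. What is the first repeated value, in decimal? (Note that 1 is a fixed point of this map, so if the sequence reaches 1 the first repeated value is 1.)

474 → 471
471 → 408
408 → 576
576 → 684
684 → 792
792 → 1080
1080 → 513
513 → 153
153 → 153  — 153 already appeared earlier.

153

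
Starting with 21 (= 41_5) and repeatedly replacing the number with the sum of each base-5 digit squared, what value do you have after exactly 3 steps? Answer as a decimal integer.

21 = (4,1)_5 → 4² + 1² = 16 + 1 = 17
17 = (3,2)_5 → 3² + 2² = 9 + 4 = 13
13 = (2,3)_5 → 2² + 3² = 4 + 9 = 13

13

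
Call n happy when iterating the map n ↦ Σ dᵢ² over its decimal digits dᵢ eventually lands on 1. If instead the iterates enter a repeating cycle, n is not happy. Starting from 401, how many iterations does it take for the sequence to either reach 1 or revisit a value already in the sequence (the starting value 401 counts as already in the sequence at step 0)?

401 → 4² + 0² + 1² = 17
17 → 1² + 7² = 50
50 → 5² + 0² = 25
25 → 2² + 5² = 29
29 → 2² + 9² = 85
85 → 8² + 5² = 89
89 → 8² + 9² = 145
145 → 1² + 4² + 5² = 42
42 → 4² + 2² = 20
20 → 2² + 0² = 4
4 → 4² = 16
16 → 1² + 6² = 37
37 → 3² + 7² = 58
58 → 5² + 8² = 89  — 89 repeats.
That took 14 steps.

14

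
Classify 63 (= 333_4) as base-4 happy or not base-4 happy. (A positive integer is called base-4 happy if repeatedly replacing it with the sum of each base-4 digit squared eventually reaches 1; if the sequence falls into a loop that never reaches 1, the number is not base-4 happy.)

63 = (3,3,3)_4 → 3² + 3² + 3² = 27
27 = (1,2,3)_4 → 1² + 2² + 3² = 14
14 = (3,2)_4 → 3² + 2² = 13
13 = (3,1)_4 → 3² + 1² = 10
10 = (2,2)_4 → 2² + 2² = 8
8 = (2,0)_4 → 2² + 0² = 4
4 = (1,0)_4 → 1² + 0² = 1  — reached 1.

base-4 happy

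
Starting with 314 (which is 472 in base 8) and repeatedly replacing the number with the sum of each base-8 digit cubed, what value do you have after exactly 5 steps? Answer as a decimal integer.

314 = (4,7,2)_8 → 4³ + 7³ + 2³ = 64 + 343 + 8 = 415
415 = (6,3,7)_8 → 6³ + 3³ + 7³ = 216 + 27 + 343 = 586
586 = (1,1,1,2)_8 → 1³ + 1³ + 1³ + 2³ = 1 + 1 + 1 + 8 = 11
11 = (1,3)_8 → 1³ + 3³ = 1 + 27 = 28
28 = (3,4)_8 → 3³ + 4³ = 27 + 64 = 91

91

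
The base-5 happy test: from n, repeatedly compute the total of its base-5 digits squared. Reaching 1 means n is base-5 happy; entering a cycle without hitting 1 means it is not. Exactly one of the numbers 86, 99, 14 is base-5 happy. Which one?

86: 86 → 14 → 20 → 16 → 10 → 4 → 16  — repeats 16 (not base-5 happy)
99: 99 → 41 → 11 → 5 → 1  — reaches 1 (base-5 happy)
14: 14 → 20 → 16 → 10 → 4 → 16  — repeats 16 (not base-5 happy)

99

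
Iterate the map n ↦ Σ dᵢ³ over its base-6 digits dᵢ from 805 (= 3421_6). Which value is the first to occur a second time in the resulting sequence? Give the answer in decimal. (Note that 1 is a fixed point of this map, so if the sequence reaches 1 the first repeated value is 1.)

190

805 = (3,4,2,1)_6 → 3³ + 4³ + 2³ + 1³ = 100
100 = (2,4,4)_6 → 2³ + 4³ + 4³ = 136
136 = (3,4,4)_6 → 3³ + 4³ + 4³ = 155
155 = (4,1,5)_6 → 4³ + 1³ + 5³ = 190
190 = (5,1,4)_6 → 5³ + 1³ + 4³ = 190  — 190 already appeared earlier.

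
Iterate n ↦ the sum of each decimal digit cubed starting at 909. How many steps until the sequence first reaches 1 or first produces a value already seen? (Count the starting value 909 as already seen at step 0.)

5

909 → 1458
1458 → 702
702 → 351
351 → 153
153 → 153  — 153 repeats.
That took 5 steps.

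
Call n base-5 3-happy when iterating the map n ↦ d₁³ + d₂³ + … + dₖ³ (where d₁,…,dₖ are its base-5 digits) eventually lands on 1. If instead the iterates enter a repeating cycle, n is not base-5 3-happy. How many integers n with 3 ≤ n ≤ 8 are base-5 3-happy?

1

3: 3 → 27 → 9 → 65 → 35 → 9  (repeats 9)
4: 4 → 64 → 80 → 28 → 28  (repeats 28)
5: 5 → 1  (reaches 1)
6: 6 → 2 → 8 → 28 → 28  (repeats 28)
7: 7 → 9 → 65 → 35 → 9  (repeats 9)
8: 8 → 28 → 28  (repeats 28)
base-5 3-happy: 5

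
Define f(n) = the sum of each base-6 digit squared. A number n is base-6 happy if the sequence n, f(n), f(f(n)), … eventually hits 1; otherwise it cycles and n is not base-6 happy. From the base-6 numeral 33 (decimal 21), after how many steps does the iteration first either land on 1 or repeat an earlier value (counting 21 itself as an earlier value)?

21 = (3,3)_6 → 3² + 3² = 18
18 = (3,0)_6 → 3² + 0² = 9
9 = (1,3)_6 → 1² + 3² = 10
10 = (1,4)_6 → 1² + 4² = 17
17 = (2,5)_6 → 2² + 5² = 29
29 = (4,5)_6 → 4² + 5² = 41
41 = (1,0,5)_6 → 1² + 0² + 5² = 26
26 = (4,2)_6 → 4² + 2² = 20
20 = (3,2)_6 → 3² + 2² = 13
13 = (2,1)_6 → 2² + 1² = 5
5 = (5)_6 → 5² = 25
25 = (4,1)_6 → 4² + 1² = 17  — 17 repeats.
That took 12 steps.

12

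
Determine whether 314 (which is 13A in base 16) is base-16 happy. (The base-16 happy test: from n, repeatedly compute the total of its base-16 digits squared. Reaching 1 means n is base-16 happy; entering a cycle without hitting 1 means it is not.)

314 = (1,3,10)_16 → 1² + 3² + 10² = 110
110 = (6,14)_16 → 6² + 14² = 232
232 = (14,8)_16 → 14² + 8² = 260
260 = (1,0,4)_16 → 1² + 0² + 4² = 17
17 = (1,1)_16 → 1² + 1² = 2
2 = (2)_16 → 2² = 4
4 = (4)_16 → 4² = 16
16 = (1,0)_16 → 1² + 0² = 1  — reached 1.

base-16 happy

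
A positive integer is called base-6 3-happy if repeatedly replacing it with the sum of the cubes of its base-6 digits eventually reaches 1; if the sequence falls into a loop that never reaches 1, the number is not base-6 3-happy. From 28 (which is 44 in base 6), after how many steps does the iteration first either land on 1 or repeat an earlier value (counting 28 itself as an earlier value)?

5

28 = (4,4)_6 → 4³ + 4³ = 64 + 64 = 128
128 = (3,3,2)_6 → 3³ + 3³ + 2³ = 27 + 27 + 8 = 62
62 = (1,4,2)_6 → 1³ + 4³ + 2³ = 1 + 64 + 8 = 73
73 = (2,0,1)_6 → 2³ + 0³ + 1³ = 8 + 0 + 1 = 9
9 = (1,3)_6 → 1³ + 3³ = 1 + 27 = 28  — 28 repeats.
That took 5 steps.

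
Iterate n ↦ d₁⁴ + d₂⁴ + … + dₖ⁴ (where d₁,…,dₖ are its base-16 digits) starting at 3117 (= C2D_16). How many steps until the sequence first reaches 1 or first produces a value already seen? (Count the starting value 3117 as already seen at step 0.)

8

3117 = (12,2,13)_16 → 12⁴ + 2⁴ + 13⁴ = 20736 + 16 + 28561 = 49313
49313 = (12,0,10,1)_16 → 12⁴ + 0⁴ + 10⁴ + 1⁴ = 20736 + 0 + 10000 + 1 = 30737
30737 = (7,8,1,1)_16 → 7⁴ + 8⁴ + 1⁴ + 1⁴ = 2401 + 4096 + 1 + 1 = 6499
6499 = (1,9,6,3)_16 → 1⁴ + 9⁴ + 6⁴ + 3⁴ = 1 + 6561 + 1296 + 81 = 7939
7939 = (1,15,0,3)_16 → 1⁴ + 15⁴ + 0⁴ + 3⁴ = 1 + 50625 + 0 + 81 = 50707
50707 = (12,6,1,3)_16 → 12⁴ + 6⁴ + 1⁴ + 3⁴ = 20736 + 1296 + 1 + 81 = 22114
22114 = (5,6,6,2)_16 → 5⁴ + 6⁴ + 6⁴ + 2⁴ = 625 + 1296 + 1296 + 16 = 3233
3233 = (12,10,1)_16 → 12⁴ + 10⁴ + 1⁴ = 20736 + 10000 + 1 = 30737  — 30737 repeats.
That took 8 steps.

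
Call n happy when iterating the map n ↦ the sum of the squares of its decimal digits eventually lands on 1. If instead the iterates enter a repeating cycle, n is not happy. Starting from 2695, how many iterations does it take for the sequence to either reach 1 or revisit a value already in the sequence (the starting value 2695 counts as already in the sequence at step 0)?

15

2695 → 2² + 6² + 9² + 5² = 146
146 → 1² + 4² + 6² = 53
53 → 5² + 3² = 34
34 → 3² + 4² = 25
25 → 2² + 5² = 29
29 → 2² + 9² = 85
85 → 8² + 5² = 89
89 → 8² + 9² = 145
145 → 1² + 4² + 5² = 42
42 → 4² + 2² = 20
20 → 2² + 0² = 4
4 → 4² = 16
16 → 1² + 6² = 37
37 → 3² + 7² = 58
58 → 5² + 8² = 89  — 89 repeats.
That took 15 steps.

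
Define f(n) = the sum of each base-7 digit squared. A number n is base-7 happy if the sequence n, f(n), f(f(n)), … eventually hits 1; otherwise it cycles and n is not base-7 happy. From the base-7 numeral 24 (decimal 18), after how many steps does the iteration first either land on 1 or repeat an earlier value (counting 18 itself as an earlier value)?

8

18 = (2,4)_7 → 2² + 4² = 20
20 = (2,6)_7 → 2² + 6² = 40
40 = (5,5)_7 → 5² + 5² = 50
50 = (1,0,1)_7 → 1² + 0² + 1² = 2
2 = (2)_7 → 2² = 4
4 = (4)_7 → 4² = 16
16 = (2,2)_7 → 2² + 2² = 8
8 = (1,1)_7 → 1² + 1² = 2  — 2 repeats.
That took 8 steps.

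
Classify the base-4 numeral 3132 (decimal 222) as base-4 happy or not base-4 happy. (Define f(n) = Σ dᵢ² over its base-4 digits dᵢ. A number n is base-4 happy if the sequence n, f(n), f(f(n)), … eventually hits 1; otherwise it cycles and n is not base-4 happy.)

base-4 happy

222 = (3,1,3,2)_4 → 3² + 1² + 3² + 2² = 9 + 1 + 9 + 4 = 23
23 = (1,1,3)_4 → 1² + 1² + 3² = 1 + 1 + 9 = 11
11 = (2,3)_4 → 2² + 3² = 4 + 9 = 13
13 = (3,1)_4 → 3² + 1² = 9 + 1 = 10
10 = (2,2)_4 → 2² + 2² = 4 + 4 = 8
8 = (2,0)_4 → 2² + 0² = 4 + 0 = 4
4 = (1,0)_4 → 1² + 0² = 1 + 0 = 1  — reached 1.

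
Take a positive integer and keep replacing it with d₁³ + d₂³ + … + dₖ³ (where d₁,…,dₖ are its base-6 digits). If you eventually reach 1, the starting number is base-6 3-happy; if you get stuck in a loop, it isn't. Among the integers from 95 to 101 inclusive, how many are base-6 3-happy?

95: 95 → 160 → 136 → 155 → 190 → 190  — not base-6 3-happy
96: 96 → 72 → 8 → 9 → 28 → 128 → 62 → 73 → 9  — not base-6 3-happy
97: 97 → 73 → 9 → 28 → 128 → 62 → 73  — not base-6 3-happy
98: 98 → 80 → 17 → 133 → 92 → 43 → 3 → 27 → 91 → 36 → 1  — base-6 3-happy
99: 99 → 99  — not base-6 3-happy
100: 100 → 136 → 155 → 190 → 190  — not base-6 3-happy
101: 101 → 197 → 258 → 3 → 27 → 91 → 36 → 1  — base-6 3-happy
base-6 3-happy: 98, 101

2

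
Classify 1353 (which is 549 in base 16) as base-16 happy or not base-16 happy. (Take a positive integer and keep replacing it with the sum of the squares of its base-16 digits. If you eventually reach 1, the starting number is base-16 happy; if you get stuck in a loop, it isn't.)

1353 = (5,4,9)_16 → 5² + 4² + 9² = 25 + 16 + 81 = 122
122 = (7,10)_16 → 7² + 10² = 49 + 100 = 149
149 = (9,5)_16 → 9² + 5² = 81 + 25 = 106
106 = (6,10)_16 → 6² + 10² = 36 + 100 = 136
136 = (8,8)_16 → 8² + 8² = 64 + 64 = 128
128 = (8,0)_16 → 8² + 0² = 64 + 0 = 64
64 = (4,0)_16 → 4² + 0² = 16 + 0 = 16
16 = (1,0)_16 → 1² + 0² = 1 + 0 = 1  — reached 1.

base-16 happy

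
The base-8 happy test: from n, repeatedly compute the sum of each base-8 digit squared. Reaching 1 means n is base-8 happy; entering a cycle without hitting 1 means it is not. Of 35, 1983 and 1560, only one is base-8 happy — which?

1560

35: 35 → 25 → 10 → 5 → 25  — repeats 25 (not base-8 happy)
1983: 1983 → 143 → 54 → 72 → 2 → 4 → 16 → 4  — repeats 4 (not base-8 happy)
1560: 1560 → 18 → 8 → 1  — reaches 1 (base-8 happy)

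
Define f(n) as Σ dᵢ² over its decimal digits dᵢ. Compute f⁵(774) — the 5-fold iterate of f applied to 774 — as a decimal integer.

774 → 114
114 → 18
18 → 65
65 → 61
61 → 37

37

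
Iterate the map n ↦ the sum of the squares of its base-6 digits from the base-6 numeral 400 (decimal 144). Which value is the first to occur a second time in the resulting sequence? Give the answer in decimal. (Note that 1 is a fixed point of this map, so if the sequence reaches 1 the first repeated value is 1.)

20

144 = (4,0,0)_6 → 16
16 = (2,4)_6 → 20
20 = (3,2)_6 → 13
13 = (2,1)_6 → 5
5 = (5)_6 → 25
25 = (4,1)_6 → 17
17 = (2,5)_6 → 29
29 = (4,5)_6 → 41
41 = (1,0,5)_6 → 26
26 = (4,2)_6 → 20  — 20 already appeared earlier.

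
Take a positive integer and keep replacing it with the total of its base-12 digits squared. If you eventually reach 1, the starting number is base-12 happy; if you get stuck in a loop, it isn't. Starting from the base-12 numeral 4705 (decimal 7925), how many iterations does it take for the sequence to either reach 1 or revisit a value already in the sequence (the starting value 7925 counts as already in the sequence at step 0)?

7925 = (4,7,0,5)_12 → 4² + 7² + 0² + 5² = 16 + 49 + 0 + 25 = 90
90 = (7,6)_12 → 7² + 6² = 49 + 36 = 85
85 = (7,1)_12 → 7² + 1² = 49 + 1 = 50
50 = (4,2)_12 → 4² + 2² = 16 + 4 = 20
20 = (1,8)_12 → 1² + 8² = 1 + 64 = 65
65 = (5,5)_12 → 5² + 5² = 25 + 25 = 50  — 50 repeats.
That took 6 steps.

6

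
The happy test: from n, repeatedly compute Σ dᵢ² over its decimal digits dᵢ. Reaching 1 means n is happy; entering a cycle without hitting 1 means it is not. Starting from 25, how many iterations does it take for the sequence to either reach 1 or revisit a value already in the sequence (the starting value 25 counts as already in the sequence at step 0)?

11

25 → 2² + 5² = 4 + 25 = 29
29 → 2² + 9² = 4 + 81 = 85
85 → 8² + 5² = 64 + 25 = 89
89 → 8² + 9² = 64 + 81 = 145
145 → 1² + 4² + 5² = 1 + 16 + 25 = 42
42 → 4² + 2² = 16 + 4 = 20
20 → 2² + 0² = 4 + 0 = 4
4 → 4² = 16
16 → 1² + 6² = 1 + 36 = 37
37 → 3² + 7² = 9 + 49 = 58
58 → 5² + 8² = 25 + 64 = 89  — 89 repeats.
That took 11 steps.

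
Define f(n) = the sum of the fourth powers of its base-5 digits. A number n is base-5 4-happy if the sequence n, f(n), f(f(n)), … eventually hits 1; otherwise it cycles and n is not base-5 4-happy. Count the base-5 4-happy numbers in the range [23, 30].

23: 23 → 337 → 129 → 257 → 33 → 83 → 163 → 99 → 593 → 499 → 849 → 595 → 593  — not base-5 4-happy
24: 24 → 512 → 288 → 114 → 528 → 338 → 194 → 354 → 528  — not base-5 4-happy
25: 25 → 1  — base-5 4-happy
26: 26 → 2 → 16 → 82 → 98 → 418 → 244 → 594 → 674 → 514 → 528 → 338 → 194 → 354 → 528  — not base-5 4-happy
27: 27 → 17 → 97 → 353 → 353  — not base-5 4-happy
28: 28 → 82 → 98 → 418 → 244 → 594 → 674 → 514 → 528 → 338 → 194 → 354 → 528  — not base-5 4-happy
29: 29 → 257 → 33 → 83 → 163 → 99 → 593 → 499 → 849 → 595 → 593  — not base-5 4-happy
30: 30 → 2 → 16 → 82 → 98 → 418 → 244 → 594 → 674 → 514 → 528 → 338 → 194 → 354 → 528  — not base-5 4-happy
base-5 4-happy: 25

1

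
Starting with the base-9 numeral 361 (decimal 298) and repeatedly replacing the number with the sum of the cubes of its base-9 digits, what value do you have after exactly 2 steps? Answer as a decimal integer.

298 = (3,6,1)_9 → 3³ + 6³ + 1³ = 27 + 216 + 1 = 244
244 = (3,0,1)_9 → 3³ + 0³ + 1³ = 27 + 0 + 1 = 28

28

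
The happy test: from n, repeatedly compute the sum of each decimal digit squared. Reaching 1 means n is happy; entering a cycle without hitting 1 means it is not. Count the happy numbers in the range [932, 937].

932: 932 → 94 → 97 → 130 → 10 → 1  (reaches 1)
933: 933 → 99 → 162 → 41 → 17 → 50 → 25 → 29 → 85 → 89 → 145 → 42 → 20 → 4 → 16 → 37 → 58 → 89  (repeats 89)
934: 934 → 106 → 37 → 58 → 89 → 145 → 42 → 20 → 4 → 16 → 37  (repeats 37)
935: 935 → 115 → 27 → 53 → 34 → 25 → 29 → 85 → 89 → 145 → 42 → 20 → 4 → 16 → 37 → 58 → 89  (repeats 89)
936: 936 → 126 → 41 → 17 → 50 → 25 → 29 → 85 → 89 → 145 → 42 → 20 → 4 → 16 → 37 → 58 → 89  (repeats 89)
937: 937 → 139 → 91 → 82 → 68 → 100 → 1  (reaches 1)
happy: 932, 937

2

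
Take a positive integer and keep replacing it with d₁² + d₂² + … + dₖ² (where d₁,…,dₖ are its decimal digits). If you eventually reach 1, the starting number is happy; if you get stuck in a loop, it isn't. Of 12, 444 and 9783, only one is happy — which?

9783

12: 12 → 5 → 25 → 29 → 85 → 89 → 145 → 42 → 20 → 4 → 16 → 37 → 58 → 89  — repeats 89 (not happy)
444: 444 → 48 → 80 → 64 → 52 → 29 → 85 → 89 → 145 → 42 → 20 → 4 → 16 → 37 → 58 → 89  — repeats 89 (not happy)
9783: 9783 → 203 → 13 → 10 → 1  — reaches 1 (happy)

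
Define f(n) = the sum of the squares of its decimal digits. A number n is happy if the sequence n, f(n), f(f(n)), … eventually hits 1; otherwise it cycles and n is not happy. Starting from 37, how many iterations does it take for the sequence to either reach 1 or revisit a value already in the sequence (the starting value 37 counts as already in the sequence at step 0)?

37 → 3² + 7² = 58
58 → 5² + 8² = 89
89 → 8² + 9² = 145
145 → 1² + 4² + 5² = 42
42 → 4² + 2² = 20
20 → 2² + 0² = 4
4 → 4² = 16
16 → 1² + 6² = 37  — 37 repeats.
That took 8 steps.

8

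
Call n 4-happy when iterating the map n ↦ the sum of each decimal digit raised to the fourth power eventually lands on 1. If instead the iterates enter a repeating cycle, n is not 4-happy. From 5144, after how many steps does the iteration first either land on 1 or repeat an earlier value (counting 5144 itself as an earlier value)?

5144 → 1138
1138 → 4179
4179 → 9219
9219 → 13139
13139 → 6725
6725 → 4338
4338 → 4514
4514 → 1138  — 1138 repeats.
That took 8 steps.

8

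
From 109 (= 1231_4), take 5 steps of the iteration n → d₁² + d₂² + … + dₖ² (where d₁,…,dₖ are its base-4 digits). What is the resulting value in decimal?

4

109 = (1,2,3,1)_4 → 15
15 = (3,3)_4 → 18
18 = (1,0,2)_4 → 5
5 = (1,1)_4 → 2
2 = (2)_4 → 4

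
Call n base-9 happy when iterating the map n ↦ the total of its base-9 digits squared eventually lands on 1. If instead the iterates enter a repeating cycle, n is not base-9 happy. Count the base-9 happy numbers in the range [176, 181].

176: 176 → 30 → 18 → 4 → 16 → 50 → 50  — not base-9 happy
177: 177 → 41 → 41  — not base-9 happy
178: 178 → 54 → 36 → 16 → 50 → 50  — not base-9 happy
179: 179 → 69 → 85 → 17 → 65 → 53 → 89 → 65  — not base-9 happy
180: 180 → 8 → 64 → 50 → 50  — not base-9 happy
181: 181 → 9 → 1  — base-9 happy
base-9 happy: 181

1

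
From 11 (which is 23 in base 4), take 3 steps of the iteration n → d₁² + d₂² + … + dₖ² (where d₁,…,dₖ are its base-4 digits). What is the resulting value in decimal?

11 = (2,3)_4 → 13
13 = (3,1)_4 → 10
10 = (2,2)_4 → 8

8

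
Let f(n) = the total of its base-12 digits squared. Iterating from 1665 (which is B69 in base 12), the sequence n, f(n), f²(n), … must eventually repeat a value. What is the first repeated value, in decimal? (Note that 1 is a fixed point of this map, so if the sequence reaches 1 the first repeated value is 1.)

1665 = (11,6,9)_12 → 11² + 6² + 9² = 238
238 = (1,7,10)_12 → 1² + 7² + 10² = 150
150 = (1,0,6)_12 → 1² + 0² + 6² = 37
37 = (3,1)_12 → 3² + 1² = 10
10 = (10)_12 → 10² = 100
100 = (8,4)_12 → 8² + 4² = 80
80 = (6,8)_12 → 6² + 8² = 100  — 100 already appeared earlier.

100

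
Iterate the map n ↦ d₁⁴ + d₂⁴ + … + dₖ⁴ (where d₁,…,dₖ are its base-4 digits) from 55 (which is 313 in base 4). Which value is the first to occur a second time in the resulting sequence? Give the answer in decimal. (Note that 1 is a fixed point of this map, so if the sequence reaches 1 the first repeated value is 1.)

83

55 = (3,1,3)_4 → 3⁴ + 1⁴ + 3⁴ = 81 + 1 + 81 = 163
163 = (2,2,0,3)_4 → 2⁴ + 2⁴ + 0⁴ + 3⁴ = 16 + 16 + 0 + 81 = 113
113 = (1,3,0,1)_4 → 1⁴ + 3⁴ + 0⁴ + 1⁴ = 1 + 81 + 0 + 1 = 83
83 = (1,1,0,3)_4 → 1⁴ + 1⁴ + 0⁴ + 3⁴ = 1 + 1 + 0 + 81 = 83  — 83 already appeared earlier.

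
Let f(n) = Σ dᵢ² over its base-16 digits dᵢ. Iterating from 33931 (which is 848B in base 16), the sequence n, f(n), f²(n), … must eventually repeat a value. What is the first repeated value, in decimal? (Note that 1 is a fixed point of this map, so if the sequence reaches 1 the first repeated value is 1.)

33931 = (8,4,8,11)_16 → 8² + 4² + 8² + 11² = 64 + 16 + 64 + 121 = 265
265 = (1,0,9)_16 → 1² + 0² + 9² = 1 + 0 + 81 = 82
82 = (5,2)_16 → 5² + 2² = 25 + 4 = 29
29 = (1,13)_16 → 1² + 13² = 1 + 169 = 170
170 = (10,10)_16 → 10² + 10² = 100 + 100 = 200
200 = (12,8)_16 → 12² + 8² = 144 + 64 = 208
208 = (13,0)_16 → 13² + 0² = 169 + 0 = 169
169 = (10,9)_16 → 10² + 9² = 100 + 81 = 181
181 = (11,5)_16 → 11² + 5² = 121 + 25 = 146
146 = (9,2)_16 → 9² + 2² = 81 + 4 = 85
85 = (5,5)_16 → 5² + 5² = 25 + 25 = 50
50 = (3,2)_16 → 3² + 2² = 9 + 4 = 13
13 = (13)_16 → 13² = 169  — 169 already appeared earlier.

169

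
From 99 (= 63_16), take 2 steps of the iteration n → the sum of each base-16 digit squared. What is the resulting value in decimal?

173

99 = (6,3)_16 → 6² + 3² = 36 + 9 = 45
45 = (2,13)_16 → 2² + 13² = 4 + 169 = 173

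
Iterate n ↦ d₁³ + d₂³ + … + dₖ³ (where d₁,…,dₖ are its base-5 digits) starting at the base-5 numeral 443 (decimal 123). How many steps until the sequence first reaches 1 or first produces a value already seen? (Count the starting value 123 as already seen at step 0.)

123 = (4,4,3)_5 → 155
155 = (1,1,1,0)_5 → 3
3 = (3)_5 → 27
27 = (1,0,2)_5 → 9
9 = (1,4)_5 → 65
65 = (2,3,0)_5 → 35
35 = (1,2,0)_5 → 9  — 9 repeats.
That took 7 steps.

7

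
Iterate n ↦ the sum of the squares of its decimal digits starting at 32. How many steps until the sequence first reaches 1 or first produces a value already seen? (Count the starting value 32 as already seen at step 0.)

3

32 → 13
13 → 10
10 → 1  — reached 1.
That took 3 steps.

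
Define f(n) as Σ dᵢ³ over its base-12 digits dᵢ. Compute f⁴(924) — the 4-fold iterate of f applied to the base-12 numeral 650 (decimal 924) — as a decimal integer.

1028

924 = (6,5,0)_12 → 6³ + 5³ + 0³ = 216 + 125 + 0 = 341
341 = (2,4,5)_12 → 2³ + 4³ + 5³ = 8 + 64 + 125 = 197
197 = (1,4,5)_12 → 1³ + 4³ + 5³ = 1 + 64 + 125 = 190
190 = (1,3,10)_12 → 1³ + 3³ + 10³ = 1 + 27 + 1000 = 1028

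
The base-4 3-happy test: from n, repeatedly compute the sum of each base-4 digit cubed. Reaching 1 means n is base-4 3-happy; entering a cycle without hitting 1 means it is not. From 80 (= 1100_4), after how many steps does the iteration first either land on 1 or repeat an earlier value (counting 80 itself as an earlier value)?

3

80 = (1,1,0,0)_4 → 1³ + 1³ + 0³ + 0³ = 2
2 = (2)_4 → 2³ = 8
8 = (2,0)_4 → 2³ + 0³ = 8  — 8 repeats.
That took 3 steps.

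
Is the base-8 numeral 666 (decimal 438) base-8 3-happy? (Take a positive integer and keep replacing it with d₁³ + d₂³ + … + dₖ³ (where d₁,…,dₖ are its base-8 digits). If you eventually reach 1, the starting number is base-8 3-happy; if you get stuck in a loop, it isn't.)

438 = (6,6,6)_8 → 648
648 = (1,2,1,0)_8 → 10
10 = (1,2)_8 → 9
9 = (1,1)_8 → 2
2 = (2)_8 → 8
8 = (1,0)_8 → 1  — reached 1.

base-8 3-happy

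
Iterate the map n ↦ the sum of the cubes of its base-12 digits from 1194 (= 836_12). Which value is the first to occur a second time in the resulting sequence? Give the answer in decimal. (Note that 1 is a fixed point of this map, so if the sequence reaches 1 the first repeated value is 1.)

755

1194 = (8,3,6)_12 → 8³ + 3³ + 6³ = 512 + 27 + 216 = 755
755 = (5,2,11)_12 → 5³ + 2³ + 11³ = 125 + 8 + 1331 = 1464
1464 = (10,2,0)_12 → 10³ + 2³ + 0³ = 1000 + 8 + 0 = 1008
1008 = (7,0,0)_12 → 7³ + 0³ + 0³ = 343 + 0 + 0 = 343
343 = (2,4,7)_12 → 2³ + 4³ + 7³ = 8 + 64 + 343 = 415
415 = (2,10,7)_12 → 2³ + 10³ + 7³ = 8 + 1000 + 343 = 1351
1351 = (9,4,7)_12 → 9³ + 4³ + 7³ = 729 + 64 + 343 = 1136
1136 = (7,10,8)_12 → 7³ + 10³ + 8³ = 343 + 1000 + 512 = 1855
1855 = (1,0,10,7)_12 → 1³ + 0³ + 10³ + 7³ = 1 + 0 + 1000 + 343 = 1344
1344 = (9,4,0)_12 → 9³ + 4³ + 0³ = 729 + 64 + 0 = 793
793 = (5,6,1)_12 → 5³ + 6³ + 1³ = 125 + 216 + 1 = 342
342 = (2,4,6)_12 → 2³ + 4³ + 6³ = 8 + 64 + 216 = 288
288 = (2,0,0)_12 → 2³ + 0³ + 0³ = 8 + 0 + 0 = 8
8 = (8)_12 → 8³ = 512
512 = (3,6,8)_12 → 3³ + 6³ + 8³ = 27 + 216 + 512 = 755  — 755 already appeared earlier.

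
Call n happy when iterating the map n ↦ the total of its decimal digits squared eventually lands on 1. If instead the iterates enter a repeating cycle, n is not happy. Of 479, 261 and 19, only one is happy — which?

479: 479 → 146 → 53 → 34 → 25 → 29 → 85 → 89 → 145 → 42 → 20 → 4 → 16 → 37 → 58 → 89  — repeats 89 (not happy)
261: 261 → 41 → 17 → 50 → 25 → 29 → 85 → 89 → 145 → 42 → 20 → 4 → 16 → 37 → 58 → 89  — repeats 89 (not happy)
19: 19 → 82 → 68 → 100 → 1  — reaches 1 (happy)

19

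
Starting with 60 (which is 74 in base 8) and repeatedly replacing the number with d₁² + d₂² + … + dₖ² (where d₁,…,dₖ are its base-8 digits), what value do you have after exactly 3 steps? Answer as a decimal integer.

60 = (7,4)_8 → 7² + 4² = 65
65 = (1,0,1)_8 → 1² + 0² + 1² = 2
2 = (2)_8 → 2² = 4

4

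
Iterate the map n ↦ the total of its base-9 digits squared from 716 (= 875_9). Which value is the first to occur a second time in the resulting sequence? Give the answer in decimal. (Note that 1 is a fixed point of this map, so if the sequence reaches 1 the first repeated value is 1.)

68

716 = (8,7,5)_9 → 8² + 7² + 5² = 138
138 = (1,6,3)_9 → 1² + 6² + 3² = 46
46 = (5,1)_9 → 5² + 1² = 26
26 = (2,8)_9 → 2² + 8² = 68
68 = (7,5)_9 → 7² + 5² = 74
74 = (8,2)_9 → 8² + 2² = 68  — 68 already appeared earlier.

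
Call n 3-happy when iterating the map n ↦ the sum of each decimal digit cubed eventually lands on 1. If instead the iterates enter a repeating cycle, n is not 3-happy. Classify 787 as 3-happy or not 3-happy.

3-happy

787 → 1198
1198 → 1243
1243 → 100
100 → 1  — reached 1.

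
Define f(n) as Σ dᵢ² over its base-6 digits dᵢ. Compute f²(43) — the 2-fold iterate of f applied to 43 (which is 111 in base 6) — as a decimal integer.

9

43 = (1,1,1)_6 → 1² + 1² + 1² = 1 + 1 + 1 = 3
3 = (3)_6 → 3² = 9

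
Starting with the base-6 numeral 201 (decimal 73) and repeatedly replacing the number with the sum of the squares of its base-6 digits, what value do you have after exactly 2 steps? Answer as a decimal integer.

73 = (2,0,1)_6 → 2² + 0² + 1² = 5
5 = (5)_6 → 5² = 25

25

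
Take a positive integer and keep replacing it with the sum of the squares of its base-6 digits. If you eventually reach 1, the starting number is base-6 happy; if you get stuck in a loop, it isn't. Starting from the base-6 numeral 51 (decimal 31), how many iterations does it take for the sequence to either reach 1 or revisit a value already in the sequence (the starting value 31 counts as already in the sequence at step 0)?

9

31 = (5,1)_6 → 5² + 1² = 25 + 1 = 26
26 = (4,2)_6 → 4² + 2² = 16 + 4 = 20
20 = (3,2)_6 → 3² + 2² = 9 + 4 = 13
13 = (2,1)_6 → 2² + 1² = 4 + 1 = 5
5 = (5)_6 → 5² = 25
25 = (4,1)_6 → 4² + 1² = 16 + 1 = 17
17 = (2,5)_6 → 2² + 5² = 4 + 25 = 29
29 = (4,5)_6 → 4² + 5² = 16 + 25 = 41
41 = (1,0,5)_6 → 1² + 0² + 5² = 1 + 0 + 25 = 26  — 26 repeats.
That took 9 steps.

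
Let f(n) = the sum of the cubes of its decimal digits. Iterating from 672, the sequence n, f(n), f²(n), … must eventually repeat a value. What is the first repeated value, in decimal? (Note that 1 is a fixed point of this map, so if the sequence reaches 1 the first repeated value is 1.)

153

672 → 6³ + 7³ + 2³ = 216 + 343 + 8 = 567
567 → 5³ + 6³ + 7³ = 125 + 216 + 343 = 684
684 → 6³ + 8³ + 4³ = 216 + 512 + 64 = 792
792 → 7³ + 9³ + 2³ = 343 + 729 + 8 = 1080
1080 → 1³ + 0³ + 8³ + 0³ = 1 + 0 + 512 + 0 = 513
513 → 5³ + 1³ + 3³ = 125 + 1 + 27 = 153
153 → 1³ + 5³ + 3³ = 1 + 125 + 27 = 153  — 153 already appeared earlier.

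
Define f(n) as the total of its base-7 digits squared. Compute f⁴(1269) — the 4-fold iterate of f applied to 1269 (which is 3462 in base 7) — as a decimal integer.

1269 = (3,4,6,2)_7 → 3² + 4² + 6² + 2² = 9 + 16 + 36 + 4 = 65
65 = (1,2,2)_7 → 1² + 2² + 2² = 1 + 4 + 4 = 9
9 = (1,2)_7 → 1² + 2² = 1 + 4 = 5
5 = (5)_7 → 5² = 25

25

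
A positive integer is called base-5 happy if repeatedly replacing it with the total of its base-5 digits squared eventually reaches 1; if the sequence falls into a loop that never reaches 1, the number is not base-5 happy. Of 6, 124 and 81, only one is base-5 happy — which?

6: 6 → 2 → 4 → 16 → 10 → 4  — repeats 4 (not base-5 happy)
124: 124 → 48 → 26 → 2 → 4 → 16 → 10 → 4  — repeats 4 (not base-5 happy)
81: 81 → 11 → 5 → 1  — reaches 1 (base-5 happy)

81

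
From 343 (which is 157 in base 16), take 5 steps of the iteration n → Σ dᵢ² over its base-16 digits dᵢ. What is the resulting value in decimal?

29

343 = (1,5,7)_16 → 1² + 5² + 7² = 1 + 25 + 49 = 75
75 = (4,11)_16 → 4² + 11² = 16 + 121 = 137
137 = (8,9)_16 → 8² + 9² = 64 + 81 = 145
145 = (9,1)_16 → 9² + 1² = 81 + 1 = 82
82 = (5,2)_16 → 5² + 2² = 25 + 4 = 29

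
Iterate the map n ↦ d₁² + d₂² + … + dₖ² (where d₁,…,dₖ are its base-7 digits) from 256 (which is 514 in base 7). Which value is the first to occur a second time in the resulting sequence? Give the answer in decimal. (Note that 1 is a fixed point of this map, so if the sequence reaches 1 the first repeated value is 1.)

256 = (5,1,4)_7 → 5² + 1² + 4² = 42
42 = (6,0)_7 → 6² + 0² = 36
36 = (5,1)_7 → 5² + 1² = 26
26 = (3,5)_7 → 3² + 5² = 34
34 = (4,6)_7 → 4² + 6² = 52
52 = (1,0,3)_7 → 1² + 0² + 3² = 10
10 = (1,3)_7 → 1² + 3² = 10  — 10 already appeared earlier.

10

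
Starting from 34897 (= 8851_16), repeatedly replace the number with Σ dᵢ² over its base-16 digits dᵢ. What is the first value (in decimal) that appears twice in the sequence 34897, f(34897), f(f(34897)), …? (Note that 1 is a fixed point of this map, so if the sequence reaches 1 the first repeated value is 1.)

34897 = (8,8,5,1)_16 → 8² + 8² + 5² + 1² = 64 + 64 + 25 + 1 = 154
154 = (9,10)_16 → 9² + 10² = 81 + 100 = 181
181 = (11,5)_16 → 11² + 5² = 121 + 25 = 146
146 = (9,2)_16 → 9² + 2² = 81 + 4 = 85
85 = (5,5)_16 → 5² + 5² = 25 + 25 = 50
50 = (3,2)_16 → 3² + 2² = 9 + 4 = 13
13 = (13)_16 → 13² = 169
169 = (10,9)_16 → 10² + 9² = 100 + 81 = 181  — 181 already appeared earlier.

181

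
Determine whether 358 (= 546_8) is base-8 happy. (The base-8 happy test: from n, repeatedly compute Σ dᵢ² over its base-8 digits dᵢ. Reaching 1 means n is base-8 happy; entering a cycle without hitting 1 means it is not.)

base-8 happy

358 = (5,4,6)_8 → 77
77 = (1,1,5)_8 → 27
27 = (3,3)_8 → 18
18 = (2,2)_8 → 8
8 = (1,0)_8 → 1  — reached 1.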